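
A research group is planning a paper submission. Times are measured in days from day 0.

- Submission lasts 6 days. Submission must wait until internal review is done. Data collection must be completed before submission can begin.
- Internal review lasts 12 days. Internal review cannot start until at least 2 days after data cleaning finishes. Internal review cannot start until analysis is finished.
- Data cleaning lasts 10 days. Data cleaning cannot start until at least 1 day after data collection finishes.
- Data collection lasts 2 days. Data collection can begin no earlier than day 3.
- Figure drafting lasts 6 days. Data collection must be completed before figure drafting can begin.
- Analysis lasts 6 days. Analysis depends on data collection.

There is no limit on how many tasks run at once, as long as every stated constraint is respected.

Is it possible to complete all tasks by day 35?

Data collection cannot begin until its own release at day 3. It runs from day 3 to 3 + 2 = day 5.
Figure drafting cannot begin until data collection (finishes day 5). It runs from day 5 to 5 + 6 = day 11.
Analysis cannot begin until data collection (finishes day 5). It runs from day 5 to 5 + 6 = day 11.
Data cleaning cannot begin until data collection (finishes day 5, plus 1-day gap → day 6). It runs from day 6 to 6 + 10 = day 16.
Internal review needs all of data cleaning (finishes day 16, plus 2-day gap → day 18); analysis (finishes day 11). That puts its earliest start at day 18; it finishes at 18 + 12 = day 30.
Submission needs all of internal review (finishes day 30); data collection (finishes day 5). That puts its earliest start at day 30; it finishes at 30 + 6 = day 36.
The earliest everything can be done is day 36, which is after the deadline of 35, so it is not possible.

No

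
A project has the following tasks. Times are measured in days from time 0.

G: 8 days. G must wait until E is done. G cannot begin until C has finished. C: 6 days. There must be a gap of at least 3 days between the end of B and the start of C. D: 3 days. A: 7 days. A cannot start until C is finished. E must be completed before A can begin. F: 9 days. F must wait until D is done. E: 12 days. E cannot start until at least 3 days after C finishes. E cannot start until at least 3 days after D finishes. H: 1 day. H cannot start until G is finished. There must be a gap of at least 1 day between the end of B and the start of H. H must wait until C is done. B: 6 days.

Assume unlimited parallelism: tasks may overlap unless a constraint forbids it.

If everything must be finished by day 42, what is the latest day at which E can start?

Nothing follows A; the deadline of day 42 is its only limit. It must start by 42 − 7 = day 35.
H has no dependents, so it just needs to finish by day 42. Starting by 42 − 1 = day 41 achieves that.
G must finish before H (must start by day 41). With an 8-day duration, G must start by 41 − 8 = day 33.
E has several dependents: A (must start by day 35); G (must start by day 33). The earliest of those limits is day 33, so E must start by 33 − 12 = day 21.

21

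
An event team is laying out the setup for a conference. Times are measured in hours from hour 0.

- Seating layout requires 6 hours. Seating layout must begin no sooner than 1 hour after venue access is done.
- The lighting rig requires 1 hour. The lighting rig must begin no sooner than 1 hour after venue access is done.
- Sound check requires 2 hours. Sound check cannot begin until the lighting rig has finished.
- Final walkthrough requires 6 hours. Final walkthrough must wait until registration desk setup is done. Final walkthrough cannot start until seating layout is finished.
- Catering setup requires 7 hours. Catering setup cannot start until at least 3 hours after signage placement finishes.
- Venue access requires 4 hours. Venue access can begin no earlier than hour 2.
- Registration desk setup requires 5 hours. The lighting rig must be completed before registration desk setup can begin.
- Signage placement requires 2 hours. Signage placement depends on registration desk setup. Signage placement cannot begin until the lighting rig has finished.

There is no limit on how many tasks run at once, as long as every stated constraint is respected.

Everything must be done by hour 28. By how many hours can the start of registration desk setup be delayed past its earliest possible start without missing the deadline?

3

Venue access cannot begin until its own release at hour 2. It runs from hour 2 to 2 + 4 = hour 6.
The lighting rig waits on venue access (finishes hour 6, plus 1-hour gap → hour 7), so it starts at hour 7 and finishes at 7 + 1 = hour 8.
Registration desk setup cannot begin until the lighting rig (finishes hour 8). It runs from hour 8 to 8 + 5 = hour 13.

Working backward from the deadline:
Catering setup must finish by hour 28; it takes 7 hours, so it must start by 28 − 7 = hour 21.
Signage placement must finish before catering setup (must start by hour 21, minus 3-hour gap → hour 18). With a 2-hour duration, signage placement must start by 18 − 2 = hour 16.
Nothing follows final walkthrough; the deadline of hour 28 is its only limit. It must start by 28 − 6 = hour 22.
Registration desk setup must finish in time for signage placement (must start by hour 16); final walkthrough (must start by hour 22). The tightest is hour 16, so registration desk setup must start by 16 − 5 = hour 11.
So registration desk setup can start as early as hour 8 and as late as hour 11, giving 11 − 8 = 3 hours of slack.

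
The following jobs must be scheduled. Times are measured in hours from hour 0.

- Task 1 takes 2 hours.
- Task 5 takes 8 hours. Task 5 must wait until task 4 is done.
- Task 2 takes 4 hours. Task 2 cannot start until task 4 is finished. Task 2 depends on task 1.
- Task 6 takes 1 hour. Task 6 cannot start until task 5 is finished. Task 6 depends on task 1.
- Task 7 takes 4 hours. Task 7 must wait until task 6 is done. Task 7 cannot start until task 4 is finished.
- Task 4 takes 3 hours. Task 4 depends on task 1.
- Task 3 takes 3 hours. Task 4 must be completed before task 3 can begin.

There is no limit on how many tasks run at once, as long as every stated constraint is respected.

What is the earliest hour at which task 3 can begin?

5

Nothing blocks task 1, so it runs from hour 0 to hour 2.
Task 4 cannot begin until task 1 (finishes hour 2). It runs from hour 2 to 2 + 3 = hour 5.
Task 3 waits on task 4 (finishes hour 5), so the earliest it can start is hour 5.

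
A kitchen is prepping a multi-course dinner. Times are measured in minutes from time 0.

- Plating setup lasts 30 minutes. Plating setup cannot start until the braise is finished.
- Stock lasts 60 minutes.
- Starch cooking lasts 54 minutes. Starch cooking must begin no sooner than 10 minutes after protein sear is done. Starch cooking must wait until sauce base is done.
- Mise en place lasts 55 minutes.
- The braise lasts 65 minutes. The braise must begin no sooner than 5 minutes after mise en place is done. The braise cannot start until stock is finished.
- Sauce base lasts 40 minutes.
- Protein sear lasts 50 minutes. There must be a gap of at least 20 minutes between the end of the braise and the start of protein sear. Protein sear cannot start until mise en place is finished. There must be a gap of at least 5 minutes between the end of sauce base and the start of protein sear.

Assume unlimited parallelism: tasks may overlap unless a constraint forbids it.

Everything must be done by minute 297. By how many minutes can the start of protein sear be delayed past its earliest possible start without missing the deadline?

Sauce base can start immediately at minute 0; it finishes at minute 40.
Nothing blocks stock, so it runs from minute 0 to minute 60.
Mise en place has no prerequisites, so it starts at minute 0 and finishes at minute 55.
The braise cannot start until mise en place (finishes minute 55, plus 5-minute gap → minute 60); stock (finishes minute 60). The controlling bound is minute 60, so the braise finishes at 60 + 65 = minute 125.
Protein sear needs all of the braise (finishes minute 125, plus 20-minute gap → minute 145); mise en place (finishes minute 55); sauce base (finishes minute 40, plus 5-minute gap → minute 45). That puts its earliest start at minute 145; it finishes at 145 + 50 = minute 195.

Working backward from the deadline:
Starch cooking must finish by minute 297; it takes 54 minutes, so it must start by 297 − 54 = minute 243.
Protein sear must finish before starch cooking (must start by minute 243, minus 10-minute gap → minute 233). With a 50-minute duration, protein sear must start by 233 − 50 = minute 183.
So protein sear can start as early as minute 145 and as late as minute 183, giving 183 − 145 = 38 minutes of slack.

38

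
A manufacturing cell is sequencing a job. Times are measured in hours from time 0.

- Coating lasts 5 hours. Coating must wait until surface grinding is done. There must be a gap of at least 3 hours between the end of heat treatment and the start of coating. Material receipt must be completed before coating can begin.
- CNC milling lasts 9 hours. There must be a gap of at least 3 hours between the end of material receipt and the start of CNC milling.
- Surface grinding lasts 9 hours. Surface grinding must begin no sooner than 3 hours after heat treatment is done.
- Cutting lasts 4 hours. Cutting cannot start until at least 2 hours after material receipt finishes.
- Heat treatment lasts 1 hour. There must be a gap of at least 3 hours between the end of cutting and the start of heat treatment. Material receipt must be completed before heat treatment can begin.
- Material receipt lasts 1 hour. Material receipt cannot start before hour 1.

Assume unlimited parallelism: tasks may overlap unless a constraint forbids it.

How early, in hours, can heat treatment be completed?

12

After its own release at hour 1, material receipt can start at hour 1 and finishes at hour 2.
Cutting cannot begin until material receipt (finishes hour 2, plus 2-hour gap → hour 4). It runs from hour 4 to 4 + 4 = hour 8.
Heat treatment has to wait for cutting (finishes hour 8, plus 3-hour gap → hour 11); material receipt (finishes hour 2). The latest of these is hour 11, so heat treatment runs hour 11 to 11 + 1 = hour 12.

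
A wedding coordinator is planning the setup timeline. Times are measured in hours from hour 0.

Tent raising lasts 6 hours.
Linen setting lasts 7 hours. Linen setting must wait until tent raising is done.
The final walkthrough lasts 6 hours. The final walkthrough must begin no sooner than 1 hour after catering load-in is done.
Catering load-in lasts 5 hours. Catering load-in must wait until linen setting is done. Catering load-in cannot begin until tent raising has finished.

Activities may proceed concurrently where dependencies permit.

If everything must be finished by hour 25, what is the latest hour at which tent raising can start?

0

To finish by hour 25, the final walkthrough (duration 6) must start no later than hour 19.
Catering load-in feeds into the final walkthrough (must start by hour 19, minus 1-hour gap → hour 18); so catering load-in must finish by hour 18 and therefore start by hour 13.
Linen setting feeds into catering load-in (must start by hour 13); so linen setting must finish by hour 13 and therefore start by hour 6.
Tent raising must finish in time for linen setting (must start by hour 6); catering load-in (must start by hour 13). The tightest is hour 6, so tent raising must start by 6 − 6 = hour 0.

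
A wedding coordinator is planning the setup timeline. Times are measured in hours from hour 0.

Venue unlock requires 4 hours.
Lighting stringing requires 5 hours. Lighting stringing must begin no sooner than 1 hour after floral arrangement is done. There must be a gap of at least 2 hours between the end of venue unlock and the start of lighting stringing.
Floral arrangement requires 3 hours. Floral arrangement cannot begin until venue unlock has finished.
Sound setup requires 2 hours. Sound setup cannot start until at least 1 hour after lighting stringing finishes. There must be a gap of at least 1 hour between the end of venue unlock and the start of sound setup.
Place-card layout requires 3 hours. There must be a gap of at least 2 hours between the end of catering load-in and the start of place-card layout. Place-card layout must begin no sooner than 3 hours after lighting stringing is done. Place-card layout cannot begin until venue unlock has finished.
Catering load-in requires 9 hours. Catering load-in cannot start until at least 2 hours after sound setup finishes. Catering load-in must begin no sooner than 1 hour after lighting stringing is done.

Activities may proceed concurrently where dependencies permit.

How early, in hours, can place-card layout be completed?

Venue unlock has no prerequisites, so it starts at hour 0 and finishes at hour 4.
Floral arrangement cannot begin until venue unlock (finishes hour 4). It runs from hour 4 to 4 + 3 = hour 7.
Lighting stringing has to wait for floral arrangement (finishes hour 7, plus 1-hour gap → hour 8); venue unlock (finishes hour 4, plus 2-hour gap → hour 6). The latest of these is hour 8, so lighting stringing runs hour 8 to 8 + 5 = hour 13.
For sound setup: lighting stringing (finishes hour 13, plus 1-hour gap → hour 14); venue unlock (finishes hour 4, plus 1-hour gap → hour 5). Taking the maximum gives a start of hour 14, and it finishes at 14 + 2 = hour 16.
Catering load-in has to wait for sound setup (finishes hour 16, plus 2-hour gap → hour 18); lighting stringing (finishes hour 13, plus 1-hour gap → hour 14). The latest of these is hour 18, so catering load-in runs hour 18 to 18 + 9 = hour 27.
For place-card layout: catering load-in (finishes hour 27, plus 2-hour gap → hour 29); lighting stringing (finishes hour 13, plus 3-hour gap → hour 16); venue unlock (finishes hour 4). Taking the maximum gives a start of hour 29, and it finishes at 29 + 3 = hour 32.

32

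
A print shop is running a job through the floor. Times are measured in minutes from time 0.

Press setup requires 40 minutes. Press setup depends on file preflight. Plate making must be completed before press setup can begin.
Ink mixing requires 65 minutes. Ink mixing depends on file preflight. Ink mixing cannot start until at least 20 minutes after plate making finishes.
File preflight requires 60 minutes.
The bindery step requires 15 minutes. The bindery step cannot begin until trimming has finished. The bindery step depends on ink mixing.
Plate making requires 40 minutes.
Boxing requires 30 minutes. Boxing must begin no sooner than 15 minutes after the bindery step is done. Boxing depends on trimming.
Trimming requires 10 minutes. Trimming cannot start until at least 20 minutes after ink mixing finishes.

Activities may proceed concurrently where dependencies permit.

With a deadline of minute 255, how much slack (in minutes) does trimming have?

Nothing blocks plate making, so it runs from minute 0 to minute 40.
Nothing blocks file preflight, so it runs from minute 0 to minute 60.
Ink mixing has to wait for file preflight (finishes minute 60); plate making (finishes minute 40, plus 20-minute gap → minute 60). The latest of these is minute 60, so ink mixing runs minute 60 to 60 + 65 = minute 125.
After ink mixing (finishes minute 125, plus 20-minute gap → minute 145), trimming can start at minute 145 and finishes at minute 155.

Working backward from the deadline:
Boxing must finish by minute 255; it takes 30 minutes, so it must start by 255 − 30 = minute 225.
Since boxing (must start by minute 225, minus 15-minute gap → minute 210) depends on it, the bindery step must finish by minute 210. Backing off its 15-minute duration gives a latest start of minute 195.
Trimming feeds the bindery step (must start by minute 195); boxing (must start by minute 225). Taking the minimum, trimming must finish by minute 195 and start by 195 − 10 = minute 185.
So trimming can start as early as minute 145 and as late as minute 185, giving 185 − 145 = 40 minutes of slack.

40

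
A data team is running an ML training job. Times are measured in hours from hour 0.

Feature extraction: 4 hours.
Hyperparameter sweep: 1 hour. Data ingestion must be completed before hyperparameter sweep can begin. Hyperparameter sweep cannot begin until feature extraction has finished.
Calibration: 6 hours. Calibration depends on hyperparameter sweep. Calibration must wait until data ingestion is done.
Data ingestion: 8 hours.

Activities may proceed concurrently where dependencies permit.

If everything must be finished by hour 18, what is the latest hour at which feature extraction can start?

To finish by hour 18, calibration (duration 6) must start no later than hour 12.
Hyperparameter sweep must finish before calibration (must start by hour 12). With a 1-hour duration, hyperparameter sweep must start by 12 − 1 = hour 11.
Feature extraction feeds into hyperparameter sweep (must start by hour 11); so feature extraction must finish by hour 11 and therefore start by hour 7.

7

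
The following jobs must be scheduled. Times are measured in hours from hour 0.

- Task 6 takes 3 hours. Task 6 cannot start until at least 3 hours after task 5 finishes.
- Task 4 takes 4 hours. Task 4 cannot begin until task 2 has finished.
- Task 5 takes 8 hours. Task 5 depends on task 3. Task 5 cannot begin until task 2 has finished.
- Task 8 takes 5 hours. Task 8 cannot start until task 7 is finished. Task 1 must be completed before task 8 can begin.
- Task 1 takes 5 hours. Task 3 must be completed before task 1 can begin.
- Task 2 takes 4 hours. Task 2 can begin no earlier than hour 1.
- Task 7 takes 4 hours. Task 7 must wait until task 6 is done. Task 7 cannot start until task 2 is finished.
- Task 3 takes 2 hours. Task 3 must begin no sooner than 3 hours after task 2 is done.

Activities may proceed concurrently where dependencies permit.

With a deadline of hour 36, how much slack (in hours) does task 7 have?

3

Task 2 cannot begin until its own release at hour 1. It runs from hour 1 to 1 + 4 = hour 5.
Task 3 cannot begin until task 2 (finishes hour 5, plus 3-hour gap → hour 8). It runs from hour 8 to 8 + 2 = hour 10.
Task 5 cannot start until task 3 (finishes hour 10); task 2 (finishes hour 5). The controlling bound is hour 10, so task 5 finishes at 10 + 8 = hour 18.
After task 5 (finishes hour 18, plus 3-hour gap → hour 21), task 6 can start at hour 21 and finishes at hour 24.
Task 7 needs all of task 6 (finishes hour 24); task 2 (finishes hour 5). That puts its earliest start at hour 24; it finishes at 24 + 4 = hour 28.

Working backward from the deadline:
Task 8 must finish by hour 36; it takes 5 hours, so it must start by 36 − 5 = hour 31.
Task 7 has to be done before task 8 (must start by hour 31). That means finishing by hour 31, i.e. starting by 31 − 4 = hour 27.
So task 7 can start as early as hour 24 and as late as hour 27, giving 27 − 24 = 3 hours of slack.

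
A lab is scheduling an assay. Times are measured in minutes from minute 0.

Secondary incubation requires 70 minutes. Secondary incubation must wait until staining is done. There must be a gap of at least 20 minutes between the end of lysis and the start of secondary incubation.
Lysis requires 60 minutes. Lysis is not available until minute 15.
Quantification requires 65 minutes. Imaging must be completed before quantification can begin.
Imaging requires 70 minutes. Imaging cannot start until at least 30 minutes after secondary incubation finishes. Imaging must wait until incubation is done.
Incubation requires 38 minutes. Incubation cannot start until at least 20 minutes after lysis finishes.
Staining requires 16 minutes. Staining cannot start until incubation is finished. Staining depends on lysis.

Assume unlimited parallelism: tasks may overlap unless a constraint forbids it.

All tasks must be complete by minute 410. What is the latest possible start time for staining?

159

Quantification must finish by minute 410; it takes 65 minutes, so it must start by 410 − 65 = minute 345.
Since quantification (must start by minute 345) depends on it, imaging must finish by minute 345. Backing off its 70-minute duration gives a latest start of minute 275.
Secondary incubation feeds into imaging (must start by minute 275, minus 30-minute gap → minute 245); so secondary incubation must finish by minute 245 and therefore start by minute 175.
Staining feeds into secondary incubation (must start by minute 175); so staining must finish by minute 175 and therefore start by minute 159.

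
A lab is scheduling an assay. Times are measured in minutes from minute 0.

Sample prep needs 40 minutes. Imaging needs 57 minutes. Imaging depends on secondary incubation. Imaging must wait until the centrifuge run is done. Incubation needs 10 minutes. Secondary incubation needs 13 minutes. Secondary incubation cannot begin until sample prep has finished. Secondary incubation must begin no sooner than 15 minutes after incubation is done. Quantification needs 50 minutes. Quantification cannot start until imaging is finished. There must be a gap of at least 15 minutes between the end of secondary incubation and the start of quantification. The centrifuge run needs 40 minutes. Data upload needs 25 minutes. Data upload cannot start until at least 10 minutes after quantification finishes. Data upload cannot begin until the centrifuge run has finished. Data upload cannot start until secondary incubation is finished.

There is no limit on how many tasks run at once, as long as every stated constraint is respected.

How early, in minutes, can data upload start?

170

The centrifuge run can start immediately at minute 0; it finishes at minute 40.
Incubation has no prerequisites, so it starts at minute 0 and finishes at minute 10.
Sample prep can start immediately at minute 0; it finishes at minute 40.
Secondary incubation needs all of sample prep (finishes minute 40); incubation (finishes minute 10, plus 15-minute gap → minute 25). That puts its earliest start at minute 40; it finishes at 40 + 13 = minute 53.
For imaging: secondary incubation (finishes minute 53); the centrifuge run (finishes minute 40). Taking the maximum gives a start of minute 53, and it finishes at 53 + 57 = minute 110.
Quantification cannot start until imaging (finishes minute 110); secondary incubation (finishes minute 53, plus 15-minute gap → minute 68). The controlling bound is minute 110, so quantification finishes at 110 + 50 = minute 160.
Data upload waits on quantification (finishes minute 160, plus 10-minute gap → minute 170); the centrifuge run (finishes minute 40); secondary incubation (finishes minute 53). The latest of these is minute 170, which is the earliest data upload can start.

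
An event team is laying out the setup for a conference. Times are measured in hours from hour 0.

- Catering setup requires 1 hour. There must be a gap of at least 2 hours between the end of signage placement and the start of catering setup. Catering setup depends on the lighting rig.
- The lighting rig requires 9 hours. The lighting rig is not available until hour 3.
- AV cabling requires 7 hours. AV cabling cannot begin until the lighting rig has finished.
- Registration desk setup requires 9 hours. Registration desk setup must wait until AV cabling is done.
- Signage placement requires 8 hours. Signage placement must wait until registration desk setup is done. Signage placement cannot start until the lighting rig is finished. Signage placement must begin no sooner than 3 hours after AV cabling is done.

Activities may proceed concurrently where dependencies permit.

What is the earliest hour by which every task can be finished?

39

The lighting rig cannot begin until its own release at hour 3. It runs from hour 3 to 3 + 9 = hour 12.
AV cabling cannot begin until the lighting rig (finishes hour 12). It runs from hour 12 to 12 + 7 = hour 19.
Registration desk setup waits on AV cabling (finishes hour 19), so it starts at hour 19 and finishes at 19 + 9 = hour 28.
Signage placement needs all of registration desk setup (finishes hour 28); the lighting rig (finishes hour 12); AV cabling (finishes hour 19, plus 3-hour gap → hour 22). That puts its earliest start at hour 28; it finishes at 28 + 8 = hour 36.
Catering setup cannot start until signage placement (finishes hour 36, plus 2-hour gap → hour 38); the lighting rig (finishes hour 12). The controlling bound is hour 38, so catering setup finishes at 38 + 1 = hour 39.
All tasks are finished once the last one completes. Finish times: The lighting rig at 12, AV cabling at 19, Registration desk setup at 28, Signage placement at 36, Catering setup at 39. The latest is hour 39.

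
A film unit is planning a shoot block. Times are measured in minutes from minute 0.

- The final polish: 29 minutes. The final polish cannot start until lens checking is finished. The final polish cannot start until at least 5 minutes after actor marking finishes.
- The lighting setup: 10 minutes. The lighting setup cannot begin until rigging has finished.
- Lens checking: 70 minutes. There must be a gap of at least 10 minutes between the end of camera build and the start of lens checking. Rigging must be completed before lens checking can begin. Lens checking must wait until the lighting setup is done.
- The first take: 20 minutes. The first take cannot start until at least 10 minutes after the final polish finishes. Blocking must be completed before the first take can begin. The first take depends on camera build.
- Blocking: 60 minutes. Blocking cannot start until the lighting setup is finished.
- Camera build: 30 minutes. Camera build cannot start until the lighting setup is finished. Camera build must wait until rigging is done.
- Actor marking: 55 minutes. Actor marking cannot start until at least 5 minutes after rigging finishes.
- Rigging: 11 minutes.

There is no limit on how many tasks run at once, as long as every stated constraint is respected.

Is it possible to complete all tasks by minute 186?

Rigging has no prerequisites, so it starts at minute 0 and finishes at minute 11.
After rigging (finishes minute 11, plus 5-minute gap → minute 16), actor marking can start at minute 16 and finishes at minute 71.
After rigging (finishes minute 11), the lighting setup can start at minute 11 and finishes at minute 21.
Blocking waits on the lighting setup (finishes minute 21), so it starts at minute 21 and finishes at 21 + 60 = minute 81.
Camera build has to wait for the lighting setup (finishes minute 21); rigging (finishes minute 11). The latest of these is minute 21, so camera build runs minute 21 to 21 + 30 = minute 51.
Lens checking cannot start until camera build (finishes minute 51, plus 10-minute gap → minute 61); rigging (finishes minute 11); the lighting setup (finishes minute 21). The controlling bound is minute 61, so lens checking finishes at 61 + 70 = minute 131.
The final polish cannot start until lens checking (finishes minute 131); actor marking (finishes minute 71, plus 5-minute gap → minute 76). The controlling bound is minute 131, so the final polish finishes at 131 + 29 = minute 160.
The first take has to wait for the final polish (finishes minute 160, plus 10-minute gap → minute 170); blocking (finishes minute 81); camera build (finishes minute 51). The latest of these is minute 170, so the first take runs minute 170 to 170 + 20 = minute 190.
The earliest everything can be done is minute 190, which is after the deadline of 186, so it is not possible.

No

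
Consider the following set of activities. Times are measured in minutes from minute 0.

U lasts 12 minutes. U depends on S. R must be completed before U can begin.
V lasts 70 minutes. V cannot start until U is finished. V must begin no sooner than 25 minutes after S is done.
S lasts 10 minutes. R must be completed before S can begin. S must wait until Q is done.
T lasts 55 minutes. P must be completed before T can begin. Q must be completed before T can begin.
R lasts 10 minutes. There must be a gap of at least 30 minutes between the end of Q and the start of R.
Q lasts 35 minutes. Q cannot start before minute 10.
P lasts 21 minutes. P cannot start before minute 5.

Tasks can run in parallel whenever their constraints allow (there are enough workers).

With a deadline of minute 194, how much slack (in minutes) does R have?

Q waits on its own release at minute 10, so it starts at minute 10 and finishes at 10 + 35 = minute 45.
R cannot begin until Q (finishes minute 45, plus 30-minute gap → minute 75). It runs from minute 75 to 75 + 10 = minute 85.

Working backward from the deadline:
V has no dependents, so it just needs to finish by minute 194. Starting by 194 − 70 = minute 124 achieves that.
U has to be done before V (must start by minute 124). That means finishing by minute 124, i.e. starting by 124 − 12 = minute 112.
For S: U (must start by minute 112); V (must start by minute 124, minus 25-minute gap → minute 99). The most restrictive is minute 99; with a 10-minute duration, S must start by minute 89.
R feeds S (must start by minute 89); U (must start by minute 112). Taking the minimum, R must finish by minute 89 and start by 89 − 10 = minute 79.
So R can start as early as minute 75 and as late as minute 79, giving 79 − 75 = 4 minutes of slack.

4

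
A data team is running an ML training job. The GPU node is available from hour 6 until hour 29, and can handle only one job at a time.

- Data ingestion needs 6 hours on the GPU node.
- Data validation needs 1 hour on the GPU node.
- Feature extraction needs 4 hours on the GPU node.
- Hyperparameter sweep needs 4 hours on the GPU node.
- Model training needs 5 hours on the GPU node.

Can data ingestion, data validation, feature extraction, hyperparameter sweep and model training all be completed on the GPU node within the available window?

The GPU node window is 29 − 6 = 23 hours.
Running back to back, the jobs need 6 + 1 + 4 + 4 + 5 = 20 hours on the GPU node.
Since 20 ≤ 23, they fit within the window.

Yes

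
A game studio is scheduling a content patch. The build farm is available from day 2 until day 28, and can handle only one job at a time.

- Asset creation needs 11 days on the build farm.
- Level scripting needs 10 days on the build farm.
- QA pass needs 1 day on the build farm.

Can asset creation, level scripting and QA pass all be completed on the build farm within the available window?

The build farm window is 28 − 2 = 26 days.
Running back to back, the jobs need 11 + 10 + 1 = 22 days on the build farm.
Since 22 ≤ 26, they fit within the window.

Yes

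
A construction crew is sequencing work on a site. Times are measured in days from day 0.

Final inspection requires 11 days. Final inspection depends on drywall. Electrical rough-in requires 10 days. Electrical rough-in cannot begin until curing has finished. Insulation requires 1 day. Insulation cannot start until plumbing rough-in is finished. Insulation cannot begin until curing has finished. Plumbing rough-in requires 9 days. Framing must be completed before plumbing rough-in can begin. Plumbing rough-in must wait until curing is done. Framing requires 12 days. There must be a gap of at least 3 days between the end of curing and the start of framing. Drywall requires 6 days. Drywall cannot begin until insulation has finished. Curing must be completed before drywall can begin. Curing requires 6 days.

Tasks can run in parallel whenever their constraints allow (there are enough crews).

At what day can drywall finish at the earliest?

37

Nothing blocks curing, so it runs from day 0 to day 6.
Framing waits on curing (finishes day 6, plus 3-day gap → day 9), so it starts at day 9 and finishes at 9 + 12 = day 21.
Plumbing rough-in needs all of framing (finishes day 21); curing (finishes day 6). That puts its earliest start at day 21; it finishes at 21 + 9 = day 30.
Insulation needs all of plumbing rough-in (finishes day 30); curing (finishes day 6). That puts its earliest start at day 30; it finishes at 30 + 1 = day 31.
Drywall needs all of insulation (finishes day 31); curing (finishes day 6). That puts its earliest start at day 31; it finishes at 31 + 6 = day 37.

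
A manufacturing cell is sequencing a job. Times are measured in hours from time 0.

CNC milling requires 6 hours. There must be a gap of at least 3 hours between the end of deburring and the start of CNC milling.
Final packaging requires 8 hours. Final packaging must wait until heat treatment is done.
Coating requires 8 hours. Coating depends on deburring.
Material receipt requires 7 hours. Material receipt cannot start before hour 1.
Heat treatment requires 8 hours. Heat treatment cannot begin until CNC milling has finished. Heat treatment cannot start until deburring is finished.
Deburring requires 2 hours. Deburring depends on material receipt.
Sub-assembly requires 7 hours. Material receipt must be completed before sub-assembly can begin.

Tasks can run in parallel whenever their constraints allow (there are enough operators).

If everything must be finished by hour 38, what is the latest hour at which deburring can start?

11

Final packaging must finish by hour 38; it takes 8 hours, so it must start by 38 − 8 = hour 30.
Since final packaging (must start by hour 30) depends on it, heat treatment must finish by hour 30. Backing off its 8-hour duration gives a latest start of hour 22.
CNC milling has to be done before heat treatment (must start by hour 22). That means finishing by hour 22, i.e. starting by 22 − 6 = hour 16.
Coating has no dependents, so it just needs to finish by hour 38. Starting by 38 − 8 = hour 30 achieves that.
For deburring: CNC milling (must start by hour 16, minus 3-hour gap → hour 13); heat treatment (must start by hour 22); coating (must start by hour 30). The most restrictive is hour 13; with a 2-hour duration, deburring must start by hour 11.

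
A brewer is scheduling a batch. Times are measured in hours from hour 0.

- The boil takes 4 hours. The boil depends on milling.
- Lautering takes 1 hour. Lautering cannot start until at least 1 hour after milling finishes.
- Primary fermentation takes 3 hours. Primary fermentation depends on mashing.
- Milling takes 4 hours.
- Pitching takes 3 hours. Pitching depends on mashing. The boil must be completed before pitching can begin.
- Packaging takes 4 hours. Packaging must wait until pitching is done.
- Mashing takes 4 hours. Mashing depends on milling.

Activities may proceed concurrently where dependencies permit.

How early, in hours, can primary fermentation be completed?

11

Milling has no prerequisites, so it starts at hour 0 and finishes at hour 4.
Mashing waits on milling (finishes hour 4), so it starts at hour 4 and finishes at 4 + 4 = hour 8.
After mashing (finishes hour 8), primary fermentation can start at hour 8 and finishes at hour 11.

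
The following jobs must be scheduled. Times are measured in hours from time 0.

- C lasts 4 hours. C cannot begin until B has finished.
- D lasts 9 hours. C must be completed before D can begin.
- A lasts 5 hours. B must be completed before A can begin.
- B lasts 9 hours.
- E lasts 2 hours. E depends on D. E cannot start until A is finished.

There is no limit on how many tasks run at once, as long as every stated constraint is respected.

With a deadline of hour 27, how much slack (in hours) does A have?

B has no prerequisites, so it starts at hour 0 and finishes at hour 9.
After B (finishes hour 9), A can start at hour 9 and finishes at hour 14.

Working backward from the deadline:
E must finish by hour 27; it takes 2 hours, so it must start by 27 − 2 = hour 25.
A feeds into E (must start by hour 25); so A must finish by hour 25 and therefore start by hour 20.
So A can start as early as hour 9 and as late as hour 20, giving 20 − 9 = 11 hours of slack.

11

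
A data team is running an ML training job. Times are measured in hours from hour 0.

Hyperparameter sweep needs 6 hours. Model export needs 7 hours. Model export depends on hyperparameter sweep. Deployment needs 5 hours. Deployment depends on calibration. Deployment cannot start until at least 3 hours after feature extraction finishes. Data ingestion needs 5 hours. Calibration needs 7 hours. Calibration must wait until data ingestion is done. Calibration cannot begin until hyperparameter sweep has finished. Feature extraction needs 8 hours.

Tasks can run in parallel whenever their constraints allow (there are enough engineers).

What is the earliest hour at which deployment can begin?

13

Hyperparameter sweep has no prerequisites, so it starts at hour 0 and finishes at hour 6.
Feature extraction has no prerequisites, so it starts at hour 0 and finishes at hour 8.
Data ingestion has no prerequisites, so it starts at hour 0 and finishes at hour 5.
Calibration has to wait for data ingestion (finishes hour 5); hyperparameter sweep (finishes hour 6). The latest of these is hour 6, so calibration runs hour 6 to 6 + 7 = hour 13.
Deployment waits on calibration (finishes hour 13); feature extraction (finishes hour 8, plus 3-hour gap → hour 11). The latest of these is hour 13, which is the earliest deployment can start.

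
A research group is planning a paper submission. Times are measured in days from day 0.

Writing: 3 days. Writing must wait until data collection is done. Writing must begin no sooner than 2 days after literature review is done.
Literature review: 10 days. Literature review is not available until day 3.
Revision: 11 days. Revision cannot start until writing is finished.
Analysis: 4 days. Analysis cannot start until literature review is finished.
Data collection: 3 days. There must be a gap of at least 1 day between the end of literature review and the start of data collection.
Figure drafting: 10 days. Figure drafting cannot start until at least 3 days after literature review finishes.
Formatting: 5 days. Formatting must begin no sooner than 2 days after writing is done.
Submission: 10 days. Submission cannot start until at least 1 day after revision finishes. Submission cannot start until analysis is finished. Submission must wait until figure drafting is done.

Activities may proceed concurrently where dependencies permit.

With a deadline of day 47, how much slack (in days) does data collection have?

5

Literature review waits on its own release at day 3, so it starts at day 3 and finishes at 3 + 10 = day 13.
Data collection cannot begin until literature review (finishes day 13, plus 1-day gap → day 14). It runs from day 14 to 14 + 3 = day 17.

Working backward from the deadline:
Submission must finish by day 47; it takes 10 days, so it must start by 47 − 10 = day 37.
Revision feeds into submission (must start by day 37, minus 1-day gap → day 36); so revision must finish by day 36 and therefore start by day 25.
Nothing follows formatting; the deadline of day 47 is its only limit. It must start by 47 − 5 = day 42.
Writing has several dependents: revision (must start by day 25); formatting (must start by day 42, minus 2-day gap → day 40). The earliest of those limits is day 25, so writing must start by 25 − 3 = day 22.
Since writing (must start by day 22) depends on it, data collection must finish by day 22. Backing off its 3-day duration gives a latest start of day 19.
So data collection can start as early as day 14 and as late as day 19, giving 19 − 14 = 5 days of slack.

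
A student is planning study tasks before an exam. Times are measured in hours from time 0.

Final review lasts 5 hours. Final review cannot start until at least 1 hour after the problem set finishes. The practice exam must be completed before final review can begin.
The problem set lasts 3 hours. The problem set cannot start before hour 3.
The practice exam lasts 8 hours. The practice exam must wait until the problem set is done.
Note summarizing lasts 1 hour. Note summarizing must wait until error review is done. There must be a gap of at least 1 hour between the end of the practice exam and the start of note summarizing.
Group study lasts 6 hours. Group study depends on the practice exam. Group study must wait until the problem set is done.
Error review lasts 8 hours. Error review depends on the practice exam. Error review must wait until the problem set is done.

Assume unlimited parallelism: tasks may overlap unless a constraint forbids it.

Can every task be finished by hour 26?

The problem set waits on its own release at hour 3, so it starts at hour 3 and finishes at 3 + 3 = hour 6.
After the problem set (finishes hour 6), the practice exam can start at hour 6 and finishes at hour 14.
Final review has to wait for the problem set (finishes hour 6, plus 1-hour gap → hour 7); the practice exam (finishes hour 14). The latest of these is hour 14, so final review runs hour 14 to 14 + 5 = hour 19.
Group study needs all of the practice exam (finishes hour 14); the problem set (finishes hour 6). That puts its earliest start at hour 14; it finishes at 14 + 6 = hour 20.
Error review cannot start until the practice exam (finishes hour 14); the problem set (finishes hour 6). The controlling bound is hour 14, so error review finishes at 14 + 8 = hour 22.
Note summarizing needs all of error review (finishes hour 22); the practice exam (finishes hour 14, plus 1-hour gap → hour 15). That puts its earliest start at hour 22; it finishes at 22 + 1 = hour 23.
Every task is finished by hour 23, which is no later than the deadline of 26, so the schedule is feasible.

Yes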